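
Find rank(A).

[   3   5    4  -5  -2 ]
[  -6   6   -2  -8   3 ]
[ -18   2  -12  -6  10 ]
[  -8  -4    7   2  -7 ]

Row reduction:
R2 <- R2 - (-2)*R1:  [   0   16    6  -18   -1 ]
R3 <- R3 - (-6)*R1:  [   0   32   12  -36   -2 ]
R4 <- R4 - (-8/3)*R1:  [     0   28/3   53/3  -34/3  -37/3 ]
R3 <- R3 - (2)*R2:  [ 0  0  0  0  0 ]
R4 <- R4 - (7/12)*R2:  [     0      0   85/6   -5/6  -47/4 ]
R3 <-> R4   (pivot in column 3 was zero)
[ 3   5     4    -5     -2 ]
[ 0  16     6   -18     -1 ]
[ 0   0  85/6  -5/6  -47/4 ]
[ 0   0     0     0      0 ]
Row echelon form:
[ 3   5     4    -5     -2 ]
[ 0  16     6   -18     -1 ]
[ 0   0  85/6  -5/6  -47/4 ]
[ 0   0     0     0      0 ]
Nonzero rows / pivot columns: 3

rank(A) = 3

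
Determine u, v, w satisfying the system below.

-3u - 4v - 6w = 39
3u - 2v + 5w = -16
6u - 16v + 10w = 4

Forward elimination on [A|b]:
R2 <- R2 - (-1)*R1:  [  0  -6  -1  23 ]
R3 <- R3 - (-2)*R1:  [   0  -24   -2   82 ]
R3 <- R3 - (4)*R2:  [   0    0    2  -10 ]
Row echelon form:
[ -3  -4  -6  |   39 ]
[  0  -6  -1  |   23 ]
[  0   0   2  |  -10 ]
Back-substitution:
w = (-10) / 2 = -5
v = (23 - (-1)*(-5)) / -6 = -3
u = (39 - (-4)*(-3) - (-6)*(-5)) / -3 = 1

(1, -3, -5)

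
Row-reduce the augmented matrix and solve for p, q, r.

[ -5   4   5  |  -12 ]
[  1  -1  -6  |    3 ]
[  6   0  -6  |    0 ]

(0, -3, 0)

Forward elimination on [A|b]:
R2 <- R2 - (-1/5)*R1:  [    0  -1/5    -5   3/5 ]
R3 <- R3 - (-6/5)*R1:  [     0   24/5      0  -72/5 ]
R3 <- R3 - (-24)*R2:  [    0     0  -120     0 ]
Row echelon form:
[ -5     4     5  |  -12 ]
[  0  -1/5    -5  |  3/5 ]
[  0     0  -120  |    0 ]
Back-substitution:
r = (0) / -120 = 0
q = (3/5 - (-5)*(0)) / (-1/5) = -3
p = (-12 - (4)*(-3) - (5)*(0)) / -5 = 0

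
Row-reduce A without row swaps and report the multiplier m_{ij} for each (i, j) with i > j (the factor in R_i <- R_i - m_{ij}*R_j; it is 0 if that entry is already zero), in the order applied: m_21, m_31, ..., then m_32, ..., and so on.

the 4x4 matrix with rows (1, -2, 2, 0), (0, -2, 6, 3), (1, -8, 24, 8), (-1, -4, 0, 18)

Forward elimination:
R2: entry in column 1 is already 0 -> m_{21} = 0 (no row operation needed)
R3 <- R3 - (1)*R1:  [  0  -6  22   8 ]
R4 <- R4 - (-1)*R1:  [  0  -6   2  18 ]
R3 <- R3 - (3)*R2:  [  0   0   4  -1 ]
R4 <- R4 - (3)*R2:  [   0    0  -16    9 ]
R4 <- R4 - (-4)*R3:  [ 0  0  0  5 ]
Multipliers (in order of application): m_{21} = 0, m_{31} = 1, m_{41} = -1, m_{32} = 3, m_{42} = 3, m_{43} = -4

multipliers: 0, 1, -1, 3, 3, -4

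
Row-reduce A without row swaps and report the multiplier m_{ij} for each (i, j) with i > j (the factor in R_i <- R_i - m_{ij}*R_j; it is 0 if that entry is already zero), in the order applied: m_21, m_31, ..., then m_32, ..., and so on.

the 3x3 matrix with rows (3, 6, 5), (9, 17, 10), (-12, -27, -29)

Forward elimination:
R2 <- R2 - (3)*R1:  [  0  -1  -5 ]
R3 <- R3 - (-4)*R1:  [  0  -3  -9 ]
R3 <- R3 - (3)*R2:  [ 0  0  6 ]
Multipliers (in order of application): m_{21} = 3, m_{31} = -4, m_{32} = 3

multipliers: 3, -4, 3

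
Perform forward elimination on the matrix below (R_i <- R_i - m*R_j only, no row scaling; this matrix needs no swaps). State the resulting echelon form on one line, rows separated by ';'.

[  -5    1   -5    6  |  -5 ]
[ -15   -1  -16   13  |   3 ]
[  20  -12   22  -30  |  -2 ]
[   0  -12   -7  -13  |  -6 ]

REF = [-5 1 -5 6 -5; 0 -4 -1 -5 18; 0 0 4 4 -58; 0 0 0 6 -118]

Forward elimination:
R2 <- R2 - (3)*R1:  [  0  -4  -1  -5  18 ]
R3 <- R3 - (-4)*R1:  [   0   -8    2   -6  -22 ]
R3 <- R3 - (2)*R2:  [   0    0    4    4  -58 ]
R4 <- R4 - (3)*R2:  [   0    0   -4    2  -60 ]
R4 <- R4 - (-1)*R3:  [    0     0     0     6  -118 ]
Row echelon form:
[ -5   1  -5   6  |    -5 ]
[  0  -4  -1  -5  |    18 ]
[  0   0   4   4  |   -58 ]
[  0   0   0   6  |  -118 ]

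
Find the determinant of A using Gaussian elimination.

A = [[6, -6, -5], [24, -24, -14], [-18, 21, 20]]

Forward elimination:
R2 <- R2 - (4)*R1:  [ 0  0  6 ]
R3 <- R3 - (-3)*R1:  [ 0  3  5 ]
R2 <-> R3   (pivot in column 2 was zero)
[ 6  -6  -5 ]
[ 0   3   5 ]
[ 0   0   6 ]
Upper-triangular form:
[ 6  -6  -5 ]
[ 0   3   5 ]
[ 0   0   6 ]
det(A) = (-1)^1 * (6) * (3) * (6) = -108  (1 row swap -> sign -1)

det(A) = -108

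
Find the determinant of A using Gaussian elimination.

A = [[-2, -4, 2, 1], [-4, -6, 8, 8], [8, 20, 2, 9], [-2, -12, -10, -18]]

det(A) = -24

Forward elimination:
R2 <- R2 - (2)*R1:  [ 0  2  4  6 ]
R3 <- R3 - (-4)*R1:  [  0   4  10  13 ]
R4 <- R4 - (1)*R1:  [   0   -8  -12  -19 ]
R3 <- R3 - (2)*R2:  [ 0  0  2  1 ]
R4 <- R4 - (-4)*R2:  [ 0  0  4  5 ]
R4 <- R4 - (2)*R3:  [ 0  0  0  3 ]
Upper-triangular form:
[ -2  -4  2  1 ]
[  0   2  4  6 ]
[  0   0  2  1 ]
[  0   0  0  3 ]
det(A) = (-1)^0 * (-2) * (2) * (2) * (3) = -24  (0 row swaps -> sign +1)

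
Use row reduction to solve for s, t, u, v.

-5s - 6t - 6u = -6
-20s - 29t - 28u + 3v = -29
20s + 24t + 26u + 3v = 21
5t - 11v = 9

Forward elimination on [A|b]:
R2 <- R2 - (4)*R1:  [  0  -5  -4   3  -5 ]
R3 <- R3 - (-4)*R1:  [  0   0   2   3  -3 ]
R4 <- R4 - (-1)*R2:  [  0   0  -4  -8   4 ]
R4 <- R4 - (-2)*R3:  [  0   0   0  -2  -2 ]
Row echelon form:
[ -5  -6  -6   0  |  -6 ]
[  0  -5  -4   3  |  -5 ]
[  0   0   2   3  |  -3 ]
[  0   0   0  -2  |  -2 ]
Back-substitution:
v = (-2) / -2 = 1
u = (-3 - (3)*(1)) / 2 = -3
t = (-5 - (-4)*(-3) - (3)*(1)) / -5 = 4
s = (-6 - (-6)*(4) - (-6)*(-3)) / -5 = 0

(0, 4, -3, 1)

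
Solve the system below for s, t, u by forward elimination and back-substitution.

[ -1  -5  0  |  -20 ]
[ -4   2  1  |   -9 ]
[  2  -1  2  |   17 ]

Forward elimination on [A|b]:
R2 <- R2 - (4)*R1:  [  0  22   1  71 ]
R3 <- R3 - (-2)*R1:  [   0  -11    2  -23 ]
R3 <- R3 - (-1/2)*R2:  [    0     0   5/2  25/2 ]
Row echelon form:
[ -1  -5    0  |   -20 ]
[  0  22    1  |    71 ]
[  0   0  5/2  |  25/2 ]
Back-substitution:
u = (25/2) / (5/2) = 5
t = (71 - (1)*(5)) / 22 = 3
s = (-20 - (-5)*(3)) / -1 = 5

(5, 3, 5)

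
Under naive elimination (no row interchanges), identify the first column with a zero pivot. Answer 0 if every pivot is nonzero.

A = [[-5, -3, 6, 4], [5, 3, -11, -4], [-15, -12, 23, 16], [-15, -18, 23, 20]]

first zero-pivot column = 2

Naive forward elimination:
R2 <- R2 - (-1)*R1:  [  0   0  -5   0 ]
R3 <- R3 - (3)*R1:  [  0  -3   5   4 ]
R4 <- R4 - (3)*R1:  [  0  -9   5   8 ]
Matrix at this point:
[ -5  -3   6  4 ]
[  0   0  -5  0 ]
[  0  -3   5  4 ]
[  0  -9   5  8 ]
Pivot entry (2,2) is zero but row 3 has -3 in column 2 -> naive elimination stops; a row interchange (e.g. R2 <-> R3) would be required here.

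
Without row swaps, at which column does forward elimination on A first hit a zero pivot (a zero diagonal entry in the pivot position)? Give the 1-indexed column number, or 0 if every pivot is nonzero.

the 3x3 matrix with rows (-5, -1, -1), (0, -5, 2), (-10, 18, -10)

Naive forward elimination:
R3 <- R3 - (2)*R1:  [  0  20  -8 ]
R3 <- R3 - (-4)*R2:  [ 0  0  0 ]
Matrix at this point:
[ -5  -1  -1 ]
[  0  -5   2 ]
[  0   0   0 ]
Pivot entry (3,3) in the last row is zero and there are no rows below to swap with -> zero pivot in column 3 (A is singular).

first zero-pivot column = 3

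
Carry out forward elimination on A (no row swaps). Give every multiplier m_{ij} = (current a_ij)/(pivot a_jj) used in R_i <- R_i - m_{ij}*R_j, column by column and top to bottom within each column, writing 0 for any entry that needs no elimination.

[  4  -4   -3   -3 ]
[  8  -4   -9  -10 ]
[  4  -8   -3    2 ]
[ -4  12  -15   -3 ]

multipliers: 2, 1, -1, -1, 2, 4

Forward elimination:
R2 <- R2 - (2)*R1:  [  0   4  -3  -4 ]
R3 <- R3 - (1)*R1:  [  0  -4   0   5 ]
R4 <- R4 - (-1)*R1:  [   0    8  -18   -6 ]
R3 <- R3 - (-1)*R2:  [  0   0  -3   1 ]
R4 <- R4 - (2)*R2:  [   0    0  -12    2 ]
R4 <- R4 - (4)*R3:  [  0   0   0  -2 ]
Multipliers (in order of application): m_{21} = 2, m_{31} = 1, m_{41} = -1, m_{32} = -1, m_{42} = 2, m_{43} = 4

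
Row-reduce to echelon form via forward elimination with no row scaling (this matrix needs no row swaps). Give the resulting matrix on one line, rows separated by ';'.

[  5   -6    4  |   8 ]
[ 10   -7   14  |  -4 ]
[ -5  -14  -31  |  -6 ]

REF = [5 -6 4 8; 0 5 6 -20; 0 0 -3 -78]

Forward elimination:
R2 <- R2 - (2)*R1:  [   0    5    6  -20 ]
R3 <- R3 - (-1)*R1:  [   0  -20  -27    2 ]
R3 <- R3 - (-4)*R2:  [   0    0   -3  -78 ]
Row echelon form:
[ 5  -6   4  |    8 ]
[ 0   5   6  |  -20 ]
[ 0   0  -3  |  -78 ]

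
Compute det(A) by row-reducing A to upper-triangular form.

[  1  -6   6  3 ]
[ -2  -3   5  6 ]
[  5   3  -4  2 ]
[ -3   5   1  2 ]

det(A) = 827

Forward elimination:
R2 <- R2 - (-2)*R1:  [   0  -15   17   12 ]
R3 <- R3 - (5)*R1:  [   0   33  -34  -13 ]
R4 <- R4 - (-3)*R1:  [   0  -13   19   11 ]
R3 <- R3 - (-11/5)*R2:  [    0     0  17/5  67/5 ]
R4 <- R4 - (13/15)*R2:  [     0      0  64/15    3/5 ]
R4 <- R4 - (64/51)*R3:  [       0        0        0  -827/51 ]
Upper-triangular form:
[ 1   -6     6        3 ]
[ 0  -15    17       12 ]
[ 0    0  17/5     67/5 ]
[ 0    0     0  -827/51 ]
det(A) = (-1)^0 * (1) * (-15) * (17/5) * (-827/51) = 827  (0 row swaps -> sign +1)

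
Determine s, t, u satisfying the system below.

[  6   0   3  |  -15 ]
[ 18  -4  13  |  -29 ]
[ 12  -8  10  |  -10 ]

Forward elimination on [A|b]:
R2 <- R2 - (3)*R1:  [  0  -4   4  16 ]
R3 <- R3 - (2)*R1:  [  0  -8   4  20 ]
R3 <- R3 - (2)*R2:  [   0    0   -4  -12 ]
Row echelon form:
[ 6   0   3  |  -15 ]
[ 0  -4   4  |   16 ]
[ 0   0  -4  |  -12 ]
Back-substitution:
u = (-12) / -4 = 3
t = (16 - (4)*(3)) / -4 = -1
s = (-15 - (3)*(3)) / 6 = -4

(-4, -1, 3)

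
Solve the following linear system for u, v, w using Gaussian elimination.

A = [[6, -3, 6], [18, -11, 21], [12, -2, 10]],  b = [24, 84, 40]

Forward elimination on [A|b]:
R2 <- R2 - (3)*R1:  [  0  -2   3  12 ]
R3 <- R3 - (2)*R1:  [  0   4  -2  -8 ]
R3 <- R3 - (-2)*R2:  [  0   0   4  16 ]
Row echelon form:
[ 6  -3  6  |  24 ]
[ 0  -2  3  |  12 ]
[ 0   0  4  |  16 ]
Back-substitution:
w = (16) / 4 = 4
v = (12 - (3)*(4)) / -2 = 0
u = (24 - (-3)*(0) - (6)*(4)) / 6 = 0

(0, 0, 4)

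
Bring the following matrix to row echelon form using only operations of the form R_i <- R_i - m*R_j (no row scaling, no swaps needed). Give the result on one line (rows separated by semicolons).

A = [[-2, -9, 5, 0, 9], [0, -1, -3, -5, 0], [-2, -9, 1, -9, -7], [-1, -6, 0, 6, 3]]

REF = [-2 -9 5 0 9; 0 -1 -3 -5 0; 0 0 -4 -9 -16; 0 0 0 9 -19/2]

Forward elimination:
R3 <- R3 - (1)*R1:  [   0    0   -4   -9  -16 ]
R4 <- R4 - (1/2)*R1:  [    0  -3/2  -5/2     6  -3/2 ]
R4 <- R4 - (3/2)*R2:  [    0     0     2  27/2  -3/2 ]
R4 <- R4 - (-1/2)*R3:  [     0      0      0      9  -19/2 ]
Row echelon form:
[ -2  -9   5   0      9 ]
[  0  -1  -3  -5      0 ]
[  0   0  -4  -9    -16 ]
[  0   0   0   9  -19/2 ]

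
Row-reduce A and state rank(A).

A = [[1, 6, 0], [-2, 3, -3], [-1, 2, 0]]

rank(A) = 3

Row reduction:
R2 <- R2 - (-2)*R1:  [  0  15  -3 ]
R3 <- R3 - (-1)*R1:  [ 0  8  0 ]
R3 <- R3 - (8/15)*R2:  [   0    0  8/5 ]
Row echelon form:
[ 1   6    0 ]
[ 0  15   -3 ]
[ 0   0  8/5 ]
Nonzero rows / pivot columns: 3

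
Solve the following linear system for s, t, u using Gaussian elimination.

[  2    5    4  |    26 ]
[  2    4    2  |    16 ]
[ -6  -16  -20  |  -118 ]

Forward elimination on [A|b]:
R2 <- R2 - (1)*R1:  [   0   -1   -2  -10 ]
R3 <- R3 - (-3)*R1:  [   0   -1   -8  -40 ]
R3 <- R3 - (1)*R2:  [   0    0   -6  -30 ]
Row echelon form:
[ 2   5   4  |   26 ]
[ 0  -1  -2  |  -10 ]
[ 0   0  -6  |  -30 ]
Back-substitution:
u = (-30) / -6 = 5
t = (-10 - (-2)*(5)) / -1 = 0
s = (26 - (5)*(0) - (4)*(5)) / 2 = 3

(3, 0, 5)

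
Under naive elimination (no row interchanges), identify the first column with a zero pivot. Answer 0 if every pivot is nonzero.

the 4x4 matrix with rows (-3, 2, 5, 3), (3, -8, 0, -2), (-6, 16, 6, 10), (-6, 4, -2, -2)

first zero-pivot column = 0

Naive forward elimination:
R2 <- R2 - (-1)*R1:  [  0  -6   5   1 ]
R3 <- R3 - (2)*R1:  [  0  12  -4   4 ]
R4 <- R4 - (2)*R1:  [   0    0  -12   -8 ]
R3 <- R3 - (-2)*R2:  [ 0  0  6  6 ]
R4 <- R4 - (-2)*R3:  [ 0  0  0  4 ]
All pivots nonzero; naive elimination completes without hitting a zero pivot.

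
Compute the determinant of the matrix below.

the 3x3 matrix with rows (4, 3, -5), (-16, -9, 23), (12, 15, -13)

Forward elimination:
R2 <- R2 - (-4)*R1:  [ 0  3  3 ]
R3 <- R3 - (3)*R1:  [ 0  6  2 ]
R3 <- R3 - (2)*R2:  [  0   0  -4 ]
Upper-triangular form:
[ 4  3  -5 ]
[ 0  3   3 ]
[ 0  0  -4 ]
det(A) = (-1)^0 * (4) * (3) * (-4) = -48  (0 row swaps -> sign +1)

det(A) = -48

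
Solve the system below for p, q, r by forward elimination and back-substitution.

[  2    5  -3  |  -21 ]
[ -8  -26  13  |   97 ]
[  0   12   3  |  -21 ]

Forward elimination on [A|b]:
R2 <- R2 - (-4)*R1:  [  0  -6   1  13 ]
R3 <- R3 - (-2)*R2:  [ 0  0  5  5 ]
Row echelon form:
[ 2   5  -3  |  -21 ]
[ 0  -6   1  |   13 ]
[ 0   0   5  |    5 ]
Back-substitution:
r = (5) / 5 = 1
q = (13 - (1)*(1)) / -6 = -2
p = (-21 - (5)*(-2) - (-3)*(1)) / 2 = -4

(-4, -2, 1)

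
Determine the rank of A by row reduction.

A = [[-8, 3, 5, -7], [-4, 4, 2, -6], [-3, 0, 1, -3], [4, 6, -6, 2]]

Row reduction:
R2 <- R2 - (1/2)*R1:  [    0   5/2  -1/2  -5/2 ]
R3 <- R3 - (3/8)*R1:  [    0  -9/8  -7/8  -3/8 ]
R4 <- R4 - (-1/2)*R1:  [    0  15/2  -7/2  -3/2 ]
R3 <- R3 - (-9/20)*R2:  [      0       0  -11/10    -3/2 ]
R4 <- R4 - (3)*R2:  [  0   0  -2   6 ]
R4 <- R4 - (20/11)*R3:  [     0      0      0  96/11 ]
Row echelon form:
[ -8    3       5     -7 ]
[  0  5/2    -1/2   -5/2 ]
[  0    0  -11/10   -3/2 ]
[  0    0       0  96/11 ]
Nonzero rows / pivot columns: 4

rank(A) = 4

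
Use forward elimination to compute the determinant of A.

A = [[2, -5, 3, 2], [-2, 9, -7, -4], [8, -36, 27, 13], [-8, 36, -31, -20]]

det(A) = -40

Forward elimination:
R2 <- R2 - (-1)*R1:  [  0   4  -4  -2 ]
R3 <- R3 - (4)*R1:  [   0  -16   15    5 ]
R4 <- R4 - (-4)*R1:  [   0   16  -19  -12 ]
R3 <- R3 - (-4)*R2:  [  0   0  -1  -3 ]
R4 <- R4 - (4)*R2:  [  0   0  -3  -4 ]
R4 <- R4 - (3)*R3:  [ 0  0  0  5 ]
Upper-triangular form:
[ 2  -5   3   2 ]
[ 0   4  -4  -2 ]
[ 0   0  -1  -3 ]
[ 0   0   0   5 ]
det(A) = (-1)^0 * (2) * (4) * (-1) * (5) = -40  (0 row swaps -> sign +1)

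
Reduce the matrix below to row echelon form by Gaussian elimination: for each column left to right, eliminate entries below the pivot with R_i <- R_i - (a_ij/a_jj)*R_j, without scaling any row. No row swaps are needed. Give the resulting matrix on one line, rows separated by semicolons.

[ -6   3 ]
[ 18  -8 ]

REF = [-6 3; 0 1]

Forward elimination:
R2 <- R2 - (-3)*R1:  [ 0  1 ]
Row echelon form:
[ -6  3 ]
[  0  1 ]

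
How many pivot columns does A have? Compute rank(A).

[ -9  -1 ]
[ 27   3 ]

Row reduction:
R2 <- R2 - (-3)*R1:  [ 0  0 ]
Row echelon form:
[ -9  -1 ]
[  0   0 ]
Nonzero rows / pivot columns: 1

rank(A) = 1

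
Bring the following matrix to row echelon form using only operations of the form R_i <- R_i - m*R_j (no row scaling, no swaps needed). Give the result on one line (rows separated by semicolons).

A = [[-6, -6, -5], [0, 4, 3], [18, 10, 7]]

Forward elimination:
R3 <- R3 - (-3)*R1:  [  0  -8  -8 ]
R3 <- R3 - (-2)*R2:  [  0   0  -2 ]
Row echelon form:
[ -6  -6  -5 ]
[  0   4   3 ]
[  0   0  -2 ]

REF = [-6 -6 -5; 0 4 3; 0 0 -2]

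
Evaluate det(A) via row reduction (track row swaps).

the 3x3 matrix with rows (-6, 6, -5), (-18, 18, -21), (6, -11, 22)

det(A) = 180

Forward elimination:
R2 <- R2 - (3)*R1:  [  0   0  -6 ]
R3 <- R3 - (-1)*R1:  [  0  -5  17 ]
R2 <-> R3   (pivot in column 2 was zero)
[ -6   6  -5 ]
[  0  -5  17 ]
[  0   0  -6 ]
Upper-triangular form:
[ -6   6  -5 ]
[  0  -5  17 ]
[  0   0  -6 ]
det(A) = (-1)^1 * (-6) * (-5) * (-6) = 180  (1 row swap -> sign -1)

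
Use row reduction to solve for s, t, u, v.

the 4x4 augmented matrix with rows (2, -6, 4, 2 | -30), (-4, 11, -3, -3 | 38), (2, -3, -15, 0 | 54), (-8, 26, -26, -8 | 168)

Forward elimination on [A|b]:
R2 <- R2 - (-2)*R1:  [   0   -1    5    1  -22 ]
R3 <- R3 - (1)*R1:  [   0    3  -19   -2   84 ]
R4 <- R4 - (-4)*R1:  [   0    2  -10    0   48 ]
R3 <- R3 - (-3)*R2:  [  0   0  -4   1  18 ]
R4 <- R4 - (-2)*R2:  [ 0  0  0  2  4 ]
Row echelon form:
[ 2  -6   4  2  |  -30 ]
[ 0  -1   5  1  |  -22 ]
[ 0   0  -4  1  |   18 ]
[ 0   0   0  2  |    4 ]
Back-substitution:
v = (4) / 2 = 2
u = (18 - (1)*(2)) / -4 = -4
t = (-22 - (5)*(-4) - (1)*(2)) / -1 = 4
s = (-30 - (-6)*(4) - (4)*(-4) - (2)*(2)) / 2 = 3

(3, 4, -4, 2)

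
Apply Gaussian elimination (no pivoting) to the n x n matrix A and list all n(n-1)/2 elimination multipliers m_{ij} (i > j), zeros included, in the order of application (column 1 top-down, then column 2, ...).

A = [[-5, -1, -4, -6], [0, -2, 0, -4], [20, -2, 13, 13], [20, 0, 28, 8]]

multipliers: 0, -4, -4, 3, 2, -4

Forward elimination:
R2: entry in column 1 is already 0 -> m_{21} = 0 (no row operation needed)
R3 <- R3 - (-4)*R1:  [   0   -6   -3  -11 ]
R4 <- R4 - (-4)*R1:  [   0   -4   12  -16 ]
R3 <- R3 - (3)*R2:  [  0   0  -3   1 ]
R4 <- R4 - (2)*R2:  [  0   0  12  -8 ]
R4 <- R4 - (-4)*R3:  [  0   0   0  -4 ]
Multipliers (in order of application): m_{21} = 0, m_{31} = -4, m_{41} = -4, m_{32} = 3, m_{42} = 2, m_{43} = -4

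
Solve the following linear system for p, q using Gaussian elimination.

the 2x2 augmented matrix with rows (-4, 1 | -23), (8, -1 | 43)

Forward elimination on [A|b]:
R2 <- R2 - (-2)*R1:  [  0   1  -3 ]
Row echelon form:
[ -4  1  |  -23 ]
[  0  1  |   -3 ]
Back-substitution:
q = (-3) / 1 = -3
p = (-23 - (1)*(-3)) / -4 = 5

(5, -3)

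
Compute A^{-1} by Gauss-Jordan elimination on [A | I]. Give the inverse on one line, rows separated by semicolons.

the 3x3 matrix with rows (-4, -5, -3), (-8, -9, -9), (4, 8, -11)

inverse = [171/20 -79/20 9/10; -31/5 14/5 -3/5; -7/5 3/5 -1/5]

Gauss-Jordan on [A | I]:
R1 <- (1/-4)*R1:  [    1   5/4   3/4  |  -1/4     0     0 ]
R2 <- R2 - (-8)*R1:  [  0   1  -3  |  -2   1   0 ]
R3 <- R3 - (4)*R1:  [   0    3  -14  |    1    0    1 ]
R1 <- R1 - (5/4)*R2:  [    1     0   9/2  |   9/4  -5/4     0 ]
R3 <- R3 - (3)*R2:  [  0   0  -5  |   7  -3   1 ]
R3 <- (1/-5)*R3:  [    0     0     1  |  -7/5   3/5  -1/5 ]
R1 <- R1 - (9/2)*R3:  [      1       0       0  |  171/20  -79/20    9/10 ]
R2 <- R2 - (-3)*R3:  [     0      1      0  |  -31/5   14/5   -3/5 ]
Right block of [I | A^{-1}] is the inverse:
[ 171/20  -79/20  9/10 ]
[  -31/5    14/5  -3/5 ]
[   -7/5     3/5  -1/5 ]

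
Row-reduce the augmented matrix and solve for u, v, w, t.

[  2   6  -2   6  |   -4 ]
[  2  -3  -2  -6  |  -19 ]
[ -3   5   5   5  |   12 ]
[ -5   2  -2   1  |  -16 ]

(1, -5, 3, 5)

Forward elimination on [A|b]:
R2 <- R2 - (1)*R1:  [   0   -9    0  -12  -15 ]
R3 <- R3 - (-3/2)*R1:  [  0  14   2  14   6 ]
R4 <- R4 - (-5/2)*R1:  [   0   17   -7   16  -26 ]
R3 <- R3 - (-14/9)*R2:  [     0      0      2  -14/3  -52/3 ]
R4 <- R4 - (-17/9)*R2:  [      0       0      -7   -20/3  -163/3 ]
R4 <- R4 - (-7/2)*R3:  [    0     0     0   -23  -115 ]
Row echelon form:
[ 2   6  -2      6  |     -4 ]
[ 0  -9   0    -12  |    -15 ]
[ 0   0   2  -14/3  |  -52/3 ]
[ 0   0   0    -23  |   -115 ]
Back-substitution:
t = (-115) / -23 = 5
w = (-52/3 - (-14/3)*(5)) / 2 = 3
v = (-15 - (-12)*(5)) / -9 = -5
u = (-4 - (6)*(-5) - (-2)*(3) - (6)*(5)) / 2 = 1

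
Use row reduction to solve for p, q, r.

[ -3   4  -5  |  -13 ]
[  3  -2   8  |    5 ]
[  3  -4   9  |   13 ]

Forward elimination on [A|b]:
R2 <- R2 - (-1)*R1:  [  0   2   3  -8 ]
R3 <- R3 - (-1)*R1:  [ 0  0  4  0 ]
Row echelon form:
[ -3  4  -5  |  -13 ]
[  0  2   3  |   -8 ]
[  0  0   4  |    0 ]
Back-substitution:
r = (0) / 4 = 0
q = (-8 - (3)*(0)) / 2 = -4
p = (-13 - (4)*(-4) - (-5)*(0)) / -3 = -1

(-1, -4, 0)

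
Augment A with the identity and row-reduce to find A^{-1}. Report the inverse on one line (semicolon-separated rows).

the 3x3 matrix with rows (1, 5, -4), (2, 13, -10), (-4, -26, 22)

Gauss-Jordan on [A | I]:
R2 <- R2 - (2)*R1:  [  0   3  -2  |  -2   1   0 ]
R3 <- R3 - (-4)*R1:  [  0  -6   6  |   4   0   1 ]
R2 <- (1/3)*R2:  [    0     1  -2/3  |  -2/3   1/3     0 ]
R1 <- R1 - (5)*R2:  [    1     0  -2/3  |  13/3  -5/3     0 ]
R3 <- R3 - (-6)*R2:  [ 0  0  2  |  0  2  1 ]
R3 <- (1/2)*R3:  [   0    0    1  |    0    1  1/2 ]
R1 <- R1 - (-2/3)*R3:  [    1     0     0  |  13/3    -1   1/3 ]
R2 <- R2 - (-2/3)*R3:  [    0     1     0  |  -2/3     1   1/3 ]
Right block of [I | A^{-1}] is the inverse:
[ 13/3  -1  1/3 ]
[ -2/3   1  1/3 ]
[    0   1  1/2 ]

inverse = [13/3 -1 1/3; -2/3 1 1/3; 0 1 1/2]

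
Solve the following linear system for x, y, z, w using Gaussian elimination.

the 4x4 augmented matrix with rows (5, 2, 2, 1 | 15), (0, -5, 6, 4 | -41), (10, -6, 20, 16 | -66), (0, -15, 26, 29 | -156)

(2, 5, -2, -1)

Forward elimination on [A|b]:
R3 <- R3 - (2)*R1:  [   0  -10   16   14  -96 ]
R3 <- R3 - (2)*R2:  [   0    0    4    6  -14 ]
R4 <- R4 - (3)*R2:  [   0    0    8   17  -33 ]
R4 <- R4 - (2)*R3:  [  0   0   0   5  -5 ]
Row echelon form:
[ 5   2  2  1  |   15 ]
[ 0  -5  6  4  |  -41 ]
[ 0   0  4  6  |  -14 ]
[ 0   0  0  5  |   -5 ]
Back-substitution:
w = (-5) / 5 = -1
z = (-14 - (6)*(-1)) / 4 = -2
y = (-41 - (6)*(-2) - (4)*(-1)) / -5 = 5
x = (15 - (2)*(5) - (2)*(-2) - (1)*(-1)) / 5 = 2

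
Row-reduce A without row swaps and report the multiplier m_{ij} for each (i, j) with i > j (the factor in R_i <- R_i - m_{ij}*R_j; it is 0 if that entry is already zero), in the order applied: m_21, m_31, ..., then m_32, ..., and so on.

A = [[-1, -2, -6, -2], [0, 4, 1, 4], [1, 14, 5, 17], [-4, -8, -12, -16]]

Forward elimination:
R2: entry in column 1 is already 0 -> m_{21} = 0 (no row operation needed)
R3 <- R3 - (-1)*R1:  [  0  12  -1  15 ]
R4 <- R4 - (4)*R1:  [  0   0  12  -8 ]
R3 <- R3 - (3)*R2:  [  0   0  -4   3 ]
R4: entry in column 2 is already 0 -> m_{42} = 0 (no row operation needed)
R4 <- R4 - (-3)*R3:  [ 0  0  0  1 ]
Multipliers (in order of application): m_{21} = 0, m_{31} = -1, m_{41} = 4, m_{32} = 3, m_{42} = 0, m_{43} = -3

multipliers: 0, -1, 4, 3, 0, -3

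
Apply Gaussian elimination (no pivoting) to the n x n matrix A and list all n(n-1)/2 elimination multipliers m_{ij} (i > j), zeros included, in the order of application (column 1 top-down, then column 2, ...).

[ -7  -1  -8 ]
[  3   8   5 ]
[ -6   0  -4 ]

multipliers: -3/7, 6/7, 6/53

Forward elimination:
R2 <- R2 - (-3/7)*R1:  [    0  53/7  11/7 ]
R3 <- R3 - (6/7)*R1:  [    0   6/7  20/7 ]
R3 <- R3 - (6/53)*R2:  [      0       0  142/53 ]
Multipliers (in order of application): m_{21} = -3/7, m_{31} = 6/7, m_{32} = 6/53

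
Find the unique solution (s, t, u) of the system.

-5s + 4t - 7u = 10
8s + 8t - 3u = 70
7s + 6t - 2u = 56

(4, 4, -2)

Forward elimination on [A|b]:
R2 <- R2 - (-8/5)*R1:  [     0   72/5  -71/5     86 ]
R3 <- R3 - (-7/5)*R1:  [     0   58/5  -59/5     70 ]
R3 <- R3 - (29/36)*R2:  [      0       0  -13/36   13/18 ]
Row echelon form:
[ -5     4      -7  |     10 ]
[  0  72/5   -71/5  |     86 ]
[  0     0  -13/36  |  13/18 ]
Back-substitution:
u = (13/18) / (-13/36) = -2
t = (86 - (-71/5)*(-2)) / (72/5) = 4
s = (10 - (4)*(4) - (-7)*(-2)) / -5 = 4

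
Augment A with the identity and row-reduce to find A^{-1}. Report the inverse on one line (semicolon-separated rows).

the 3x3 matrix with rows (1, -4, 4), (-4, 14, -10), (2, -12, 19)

inverse = [73 14 -8; 28 11/2 -3; 10 2 -1]

Gauss-Jordan on [A | I]:
R2 <- R2 - (-4)*R1:  [  0  -2   6  |   4   1   0 ]
R3 <- R3 - (2)*R1:  [  0  -4  11  |  -2   0   1 ]
R2 <- (1/-2)*R2:  [    0     1    -3  |    -2  -1/2     0 ]
R1 <- R1 - (-4)*R2:  [  1   0  -8  |  -7  -2   0 ]
R3 <- R3 - (-4)*R2:  [   0    0   -1  |  -10   -2    1 ]
R3 <- (1/-1)*R3:  [  0   0   1  |  10   2  -1 ]
R1 <- R1 - (-8)*R3:  [  1   0   0  |  73  14  -8 ]
R2 <- R2 - (-3)*R3:  [    0     1     0  |    28  11/2    -3 ]
Right block of [I | A^{-1}] is the inverse:
[ 73    14  -8 ]
[ 28  11/2  -3 ]
[ 10     2  -1 ]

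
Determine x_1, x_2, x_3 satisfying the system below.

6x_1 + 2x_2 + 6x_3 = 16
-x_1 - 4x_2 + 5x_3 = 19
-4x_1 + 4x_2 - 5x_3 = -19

Forward elimination on [A|b]:
R2 <- R2 - (-1/6)*R1:  [     0  -11/3      6   65/3 ]
R3 <- R3 - (-2/3)*R1:  [     0   16/3     -1  -25/3 ]
R3 <- R3 - (-16/11)*R2:  [      0       0   85/11  255/11 ]
Row echelon form:
[ 6      2      6  |      16 ]
[ 0  -11/3      6  |    65/3 ]
[ 0      0  85/11  |  255/11 ]
Back-substitution:
x_3 = (255/11) / (85/11) = 3
x_2 = (65/3 - (6)*(3)) / (-11/3) = -1
x_1 = (16 - (2)*(-1) - (6)*(3)) / 6 = 0

(0, -1, 3)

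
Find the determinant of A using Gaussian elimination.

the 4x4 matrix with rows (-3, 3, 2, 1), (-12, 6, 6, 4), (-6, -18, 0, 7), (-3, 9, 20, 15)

Forward elimination:
R2 <- R2 - (4)*R1:  [  0  -6  -2   0 ]
R3 <- R3 - (2)*R1:  [   0  -24   -4    5 ]
R4 <- R4 - (1)*R1:  [  0   6  18  14 ]
R3 <- R3 - (4)*R2:  [ 0  0  4  5 ]
R4 <- R4 - (-1)*R2:  [  0   0  16  14 ]
R4 <- R4 - (4)*R3:  [  0   0   0  -6 ]
Upper-triangular form:
[ -3   3   2   1 ]
[  0  -6  -2   0 ]
[  0   0   4   5 ]
[  0   0   0  -6 ]
det(A) = (-1)^0 * (-3) * (-6) * (4) * (-6) = -432  (0 row swaps -> sign +1)

det(A) = -432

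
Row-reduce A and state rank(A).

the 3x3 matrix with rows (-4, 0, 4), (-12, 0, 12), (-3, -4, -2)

Row reduction:
R2 <- R2 - (3)*R1:  [ 0  0  0 ]
R3 <- R3 - (3/4)*R1:  [  0  -4  -5 ]
R2 <-> R3   (pivot in column 2 was zero)
[ -4   0   4 ]
[  0  -4  -5 ]
[  0   0   0 ]
Row echelon form:
[ -4   0   4 ]
[  0  -4  -5 ]
[  0   0   0 ]
Nonzero rows / pivot columns: 2

rank(A) = 2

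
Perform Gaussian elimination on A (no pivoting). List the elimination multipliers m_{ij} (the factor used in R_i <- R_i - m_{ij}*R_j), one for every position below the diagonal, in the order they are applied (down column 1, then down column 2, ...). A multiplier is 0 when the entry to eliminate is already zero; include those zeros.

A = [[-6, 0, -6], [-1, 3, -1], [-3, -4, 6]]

Forward elimination:
R2 <- R2 - (1/6)*R1:  [ 0  3  0 ]
R3 <- R3 - (1/2)*R1:  [  0  -4   9 ]
R3 <- R3 - (-4/3)*R2:  [ 0  0  9 ]
Multipliers (in order of application): m_{21} = 1/6, m_{31} = 1/2, m_{32} = -4/3

multipliers: 1/6, 1/2, -4/3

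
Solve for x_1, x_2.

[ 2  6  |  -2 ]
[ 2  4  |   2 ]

(5, -2)

Forward elimination on [A|b]:
R2 <- R2 - (1)*R1:  [  0  -2   4 ]
Row echelon form:
[ 2   6  |  -2 ]
[ 0  -2  |   4 ]
Back-substitution:
x_2 = (4) / -2 = -2
x_1 = (-2 - (6)*(-2)) / 2 = 5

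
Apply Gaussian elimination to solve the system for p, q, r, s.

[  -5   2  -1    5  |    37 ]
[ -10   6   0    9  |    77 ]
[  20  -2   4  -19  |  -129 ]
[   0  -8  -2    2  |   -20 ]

Forward elimination on [A|b]:
R2 <- R2 - (2)*R1:  [  0   2   2  -1   3 ]
R3 <- R3 - (-4)*R1:  [  0   6   0   1  19 ]
R3 <- R3 - (3)*R2:  [  0   0  -6   4  10 ]
R4 <- R4 - (-4)*R2:  [  0   0   6  -2  -8 ]
R4 <- R4 - (-1)*R3:  [ 0  0  0  2  2 ]
Row echelon form:
[ -5  2  -1   5  |  37 ]
[  0  2   2  -1  |   3 ]
[  0  0  -6   4  |  10 ]
[  0  0   0   2  |   2 ]
Back-substitution:
s = (2) / 2 = 1
r = (10 - (4)*(1)) / -6 = -1
q = (3 - (2)*(-1) - (-1)*(1)) / 2 = 3
p = (37 - (2)*(3) - (-1)*(-1) - (5)*(1)) / -5 = -5

(-5, 3, -1, 1)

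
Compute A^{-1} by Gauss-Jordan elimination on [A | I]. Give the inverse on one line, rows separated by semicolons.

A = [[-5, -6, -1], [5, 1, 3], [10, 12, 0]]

Gauss-Jordan on [A | I]:
R1 <- (1/-5)*R1:  [    1   6/5   1/5  |  -1/5     0     0 ]
R2 <- R2 - (5)*R1:  [  0  -5   2  |   1   1   0 ]
R3 <- R3 - (10)*R1:  [  0   0  -2  |   2   0   1 ]
R2 <- (1/-5)*R2:  [    0     1  -2/5  |  -1/5  -1/5     0 ]
R1 <- R1 - (6/5)*R2:  [     1      0  17/25  |   1/25   6/25      0 ]
R3 <- (1/-2)*R3:  [    0     0     1  |    -1     0  -1/2 ]
R1 <- R1 - (17/25)*R3:  [     1      0      0  |  18/25   6/25  17/50 ]
R2 <- R2 - (-2/5)*R3:  [    0     1     0  |  -3/5  -1/5  -1/5 ]
Right block of [I | A^{-1}] is the inverse:
[ 18/25  6/25  17/50 ]
[  -3/5  -1/5   -1/5 ]
[    -1     0   -1/2 ]

inverse = [18/25 6/25 17/50; -3/5 -1/5 -1/5; -1 0 -1/2]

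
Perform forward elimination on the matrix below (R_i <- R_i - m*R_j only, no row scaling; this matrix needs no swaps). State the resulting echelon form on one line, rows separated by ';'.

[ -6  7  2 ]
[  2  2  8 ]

Forward elimination:
R2 <- R2 - (-1/3)*R1:  [    0  13/3  26/3 ]
Row echelon form:
[ -6     7     2 ]
[  0  13/3  26/3 ]

REF = [-6 7 2; 0 13/3 26/3]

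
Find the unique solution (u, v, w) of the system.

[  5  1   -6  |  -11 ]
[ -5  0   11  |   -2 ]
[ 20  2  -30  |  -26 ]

Forward elimination on [A|b]:
R2 <- R2 - (-1)*R1:  [   0    1    5  -13 ]
R3 <- R3 - (4)*R1:  [  0  -2  -6  18 ]
R3 <- R3 - (-2)*R2:  [  0   0   4  -8 ]
Row echelon form:
[ 5  1  -6  |  -11 ]
[ 0  1   5  |  -13 ]
[ 0  0   4  |   -8 ]
Back-substitution:
w = (-8) / 4 = -2
v = (-13 - (5)*(-2)) / 1 = -3
u = (-11 - (1)*(-3) - (-6)*(-2)) / 5 = -4

(-4, -3, -2)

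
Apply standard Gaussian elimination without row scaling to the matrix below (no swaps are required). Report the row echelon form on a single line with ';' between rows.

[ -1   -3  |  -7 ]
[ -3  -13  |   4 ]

REF = [-1 -3 -7; 0 -4 25]

Forward elimination:
R2 <- R2 - (3)*R1:  [  0  -4  25 ]
Row echelon form:
[ -1  -3  |  -7 ]
[  0  -4  |  25 ]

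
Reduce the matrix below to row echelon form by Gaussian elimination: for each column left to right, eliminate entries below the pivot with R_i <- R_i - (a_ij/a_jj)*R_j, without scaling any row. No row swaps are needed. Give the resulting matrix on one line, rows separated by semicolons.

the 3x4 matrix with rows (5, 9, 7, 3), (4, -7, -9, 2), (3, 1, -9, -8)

REF = [5 9 7 3; 0 -71/5 -73/5 -2/5; 0 0 -616/71 -687/71]

Forward elimination:
R2 <- R2 - (4/5)*R1:  [     0  -71/5  -73/5   -2/5 ]
R3 <- R3 - (3/5)*R1:  [     0  -22/5  -66/5  -49/5 ]
R3 <- R3 - (22/71)*R2:  [       0        0  -616/71  -687/71 ]
Row echelon form:
[ 5      9        7        3 ]
[ 0  -71/5    -73/5     -2/5 ]
[ 0      0  -616/71  -687/71 ]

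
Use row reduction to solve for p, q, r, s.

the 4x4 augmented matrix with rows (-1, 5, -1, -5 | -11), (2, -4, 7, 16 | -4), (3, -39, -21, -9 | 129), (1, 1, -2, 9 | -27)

Forward elimination on [A|b]:
R2 <- R2 - (-2)*R1:  [   0    6    5    6  -26 ]
R3 <- R3 - (-3)*R1:  [   0  -24  -24  -24   96 ]
R4 <- R4 - (-1)*R1:  [   0    6   -3    4  -38 ]
R3 <- R3 - (-4)*R2:  [  0   0  -4   0  -8 ]
R4 <- R4 - (1)*R2:  [   0    0   -8   -2  -12 ]
R4 <- R4 - (2)*R3:  [  0   0   0  -2   4 ]
Row echelon form:
[ -1  5  -1  -5  |  -11 ]
[  0  6   5   6  |  -26 ]
[  0  0  -4   0  |   -8 ]
[  0  0   0  -2  |    4 ]
Back-substitution:
s = (4) / -2 = -2
r = (-8) / -4 = 2
q = (-26 - (5)*(2) - (6)*(-2)) / 6 = -4
p = (-11 - (5)*(-4) - (-1)*(2) - (-5)*(-2)) / -1 = -1

(-1, -4, 2, -2)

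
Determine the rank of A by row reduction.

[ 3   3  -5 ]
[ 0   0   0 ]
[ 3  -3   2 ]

Row reduction:
R3 <- R3 - (1)*R1:  [  0  -6   7 ]
R2 <-> R3   (pivot in column 2 was zero)
[ 3   3  -5 ]
[ 0  -6   7 ]
[ 0   0   0 ]
Row echelon form:
[ 3   3  -5 ]
[ 0  -6   7 ]
[ 0   0   0 ]
Nonzero rows / pivot columns: 2

rank(A) = 2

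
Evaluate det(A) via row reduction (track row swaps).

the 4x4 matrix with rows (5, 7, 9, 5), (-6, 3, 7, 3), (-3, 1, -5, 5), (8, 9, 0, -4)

det(A) = 6950

Forward elimination:
R2 <- R2 - (-6/5)*R1:  [    0  57/5  89/5     9 ]
R3 <- R3 - (-3/5)*R1:  [    0  26/5   2/5     8 ]
R4 <- R4 - (8/5)*R1:  [     0  -11/5  -72/5    -12 ]
R3 <- R3 - (26/57)*R2:  [       0        0  -440/57    74/19 ]
R4 <- R4 - (-11/57)*R2:  [       0        0  -625/57  -195/19 ]
R4 <- R4 - (125/88)*R3:  [       0        0        0  -695/44 ]
Upper-triangular form:
[ 5     7        9        5 ]
[ 0  57/5     89/5        9 ]
[ 0     0  -440/57    74/19 ]
[ 0     0        0  -695/44 ]
det(A) = (-1)^0 * (5) * (57/5) * (-440/57) * (-695/44) = 6950  (0 row swaps -> sign +1)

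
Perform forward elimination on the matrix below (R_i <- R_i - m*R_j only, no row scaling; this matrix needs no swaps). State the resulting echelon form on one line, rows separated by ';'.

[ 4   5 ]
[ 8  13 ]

Forward elimination:
R2 <- R2 - (2)*R1:  [ 0  3 ]
Row echelon form:
[ 4  5 ]
[ 0  3 ]

REF = [4 5; 0 3]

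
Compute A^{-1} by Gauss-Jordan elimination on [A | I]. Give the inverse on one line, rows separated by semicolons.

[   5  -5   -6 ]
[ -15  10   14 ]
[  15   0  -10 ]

inverse = [-1 -1/2 -1/10; 3/5 2/5 1/5; -3/2 -3/4 -1/4]

Gauss-Jordan on [A | I]:
R1 <- (1/5)*R1:  [    1    -1  -6/5  |   1/5     0     0 ]
R2 <- R2 - (-15)*R1:  [  0  -5  -4  |   3   1   0 ]
R3 <- R3 - (15)*R1:  [  0  15   8  |  -3   0   1 ]
R2 <- (1/-5)*R2:  [    0     1   4/5  |  -3/5  -1/5     0 ]
R1 <- R1 - (-1)*R2:  [    1     0  -2/5  |  -2/5  -1/5     0 ]
R3 <- R3 - (15)*R2:  [  0   0  -4  |   6   3   1 ]
R3 <- (1/-4)*R3:  [    0     0     1  |  -3/2  -3/4  -1/4 ]
R1 <- R1 - (-2/5)*R3:  [     1      0      0  |     -1   -1/2  -1/10 ]
R2 <- R2 - (4/5)*R3:  [   0    1    0  |  3/5  2/5  1/5 ]
Right block of [I | A^{-1}] is the inverse:
[   -1  -1/2  -1/10 ]
[  3/5   2/5    1/5 ]
[ -3/2  -3/4   -1/4 ]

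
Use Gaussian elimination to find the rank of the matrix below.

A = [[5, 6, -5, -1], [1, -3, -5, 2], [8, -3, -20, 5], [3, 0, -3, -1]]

rank(A) = 3

Row reduction:
R2 <- R2 - (1/5)*R1:  [     0  -21/5     -4   11/5 ]
R3 <- R3 - (8/5)*R1:  [     0  -63/5    -12   33/5 ]
R4 <- R4 - (3/5)*R1:  [     0  -18/5      0   -2/5 ]
R3 <- R3 - (3)*R2:  [ 0  0  0  0 ]
R4 <- R4 - (6/7)*R2:  [     0      0   24/7  -16/7 ]
R3 <-> R4   (pivot in column 3 was zero)
[ 5      6    -5     -1 ]
[ 0  -21/5    -4   11/5 ]
[ 0      0  24/7  -16/7 ]
[ 0      0     0      0 ]
Row echelon form:
[ 5      6    -5     -1 ]
[ 0  -21/5    -4   11/5 ]
[ 0      0  24/7  -16/7 ]
[ 0      0     0      0 ]
Nonzero rows / pivot columns: 3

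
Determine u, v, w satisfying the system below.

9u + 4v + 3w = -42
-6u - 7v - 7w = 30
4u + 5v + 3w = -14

(-5, 3, -3)

Forward elimination on [A|b]:
R2 <- R2 - (-2/3)*R1:  [     0  -13/3     -5      2 ]
R3 <- R3 - (4/9)*R1:  [    0  29/9   5/3  14/3 ]
R3 <- R3 - (-29/39)*R2:  [      0       0  -80/39   80/13 ]
Row echelon form:
[ 9      4       3  |    -42 ]
[ 0  -13/3      -5  |      2 ]
[ 0      0  -80/39  |  80/13 ]
Back-substitution:
w = (80/13) / (-80/39) = -3
v = (2 - (-5)*(-3)) / (-13/3) = 3
u = (-42 - (4)*(3) - (3)*(-3)) / 9 = -5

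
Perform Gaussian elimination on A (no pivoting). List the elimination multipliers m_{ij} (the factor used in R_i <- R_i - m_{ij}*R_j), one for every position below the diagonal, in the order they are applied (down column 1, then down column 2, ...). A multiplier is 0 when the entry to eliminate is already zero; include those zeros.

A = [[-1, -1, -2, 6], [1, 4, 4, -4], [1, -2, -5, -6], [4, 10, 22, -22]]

Forward elimination:
R2 <- R2 - (-1)*R1:  [ 0  3  2  2 ]
R3 <- R3 - (-1)*R1:  [  0  -3  -7   0 ]
R4 <- R4 - (-4)*R1:  [  0   6  14   2 ]
R3 <- R3 - (-1)*R2:  [  0   0  -5   2 ]
R4 <- R4 - (2)*R2:  [  0   0  10  -2 ]
R4 <- R4 - (-2)*R3:  [ 0  0  0  2 ]
Multipliers (in order of application): m_{21} = -1, m_{31} = -1, m_{41} = -4, m_{32} = -1, m_{42} = 2, m_{43} = -2

multipliers: -1, -1, -4, -1, 2, -2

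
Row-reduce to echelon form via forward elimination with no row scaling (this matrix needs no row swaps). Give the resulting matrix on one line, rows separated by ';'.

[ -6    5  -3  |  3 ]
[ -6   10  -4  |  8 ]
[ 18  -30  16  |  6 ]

Forward elimination:
R2 <- R2 - (1)*R1:  [  0   5  -1   5 ]
R3 <- R3 - (-3)*R1:  [   0  -15    7   15 ]
R3 <- R3 - (-3)*R2:  [  0   0   4  30 ]
Row echelon form:
[ -6  5  -3  |   3 ]
[  0  5  -1  |   5 ]
[  0  0   4  |  30 ]

REF = [-6 5 -3 3; 0 5 -1 5; 0 0 4 30]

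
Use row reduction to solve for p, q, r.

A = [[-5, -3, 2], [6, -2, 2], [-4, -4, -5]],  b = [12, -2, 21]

(-1, -3, -1)

Forward elimination on [A|b]:
R2 <- R2 - (-6/5)*R1:  [     0  -28/5   22/5   62/5 ]
R3 <- R3 - (4/5)*R1:  [     0   -8/5  -33/5   57/5 ]
R3 <- R3 - (2/7)*R2:  [     0      0  -55/7   55/7 ]
Row echelon form:
[ -5     -3      2  |    12 ]
[  0  -28/5   22/5  |  62/5 ]
[  0      0  -55/7  |  55/7 ]
Back-substitution:
r = (55/7) / (-55/7) = -1
q = (62/5 - (22/5)*(-1)) / (-28/5) = -3
p = (12 - (-3)*(-3) - (2)*(-1)) / -5 = -1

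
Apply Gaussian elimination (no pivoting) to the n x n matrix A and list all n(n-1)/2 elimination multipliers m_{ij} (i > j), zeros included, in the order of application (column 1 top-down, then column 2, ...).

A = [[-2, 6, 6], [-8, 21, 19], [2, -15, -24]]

Forward elimination:
R2 <- R2 - (4)*R1:  [  0  -3  -5 ]
R3 <- R3 - (-1)*R1:  [   0   -9  -18 ]
R3 <- R3 - (3)*R2:  [  0   0  -3 ]
Multipliers (in order of application): m_{21} = 4, m_{31} = -1, m_{32} = 3

multipliers: 4, -1, 3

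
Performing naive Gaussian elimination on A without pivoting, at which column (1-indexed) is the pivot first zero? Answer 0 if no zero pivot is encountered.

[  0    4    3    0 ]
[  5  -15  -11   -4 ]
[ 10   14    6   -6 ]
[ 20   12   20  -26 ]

first zero-pivot column = 1

Naive forward elimination:
Pivot entry (1,1) is zero but row 2 has 5 in column 1 -> naive elimination stops; a row interchange (e.g. R1 <-> R2) would be required here.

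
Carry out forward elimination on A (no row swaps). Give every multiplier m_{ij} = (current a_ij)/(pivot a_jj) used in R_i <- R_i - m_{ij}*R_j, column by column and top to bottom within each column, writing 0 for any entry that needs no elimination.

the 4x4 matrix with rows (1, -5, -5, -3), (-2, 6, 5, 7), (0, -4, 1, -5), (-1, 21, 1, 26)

multipliers: -2, 0, -1, 1, -4, -4

Forward elimination:
R2 <- R2 - (-2)*R1:  [  0  -4  -5   1 ]
R3: entry in column 1 is already 0 -> m_{31} = 0 (no row operation needed)
R4 <- R4 - (-1)*R1:  [  0  16  -4  23 ]
R3 <- R3 - (1)*R2:  [  0   0   6  -6 ]
R4 <- R4 - (-4)*R2:  [   0    0  -24   27 ]
R4 <- R4 - (-4)*R3:  [ 0  0  0  3 ]
Multipliers (in order of application): m_{21} = -2, m_{31} = 0, m_{41} = -1, m_{32} = 1, m_{42} = -4, m_{43} = -4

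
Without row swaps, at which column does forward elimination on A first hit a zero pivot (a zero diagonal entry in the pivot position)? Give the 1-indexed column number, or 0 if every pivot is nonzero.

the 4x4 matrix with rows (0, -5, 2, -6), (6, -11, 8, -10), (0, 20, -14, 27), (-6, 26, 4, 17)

Naive forward elimination:
Pivot entry (1,1) is zero but row 2 has 6 in column 1 -> naive elimination stops; a row interchange (e.g. R1 <-> R2) would be required here.

first zero-pivot column = 1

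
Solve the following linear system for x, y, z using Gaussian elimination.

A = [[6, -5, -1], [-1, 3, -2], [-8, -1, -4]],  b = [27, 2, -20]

Forward elimination on [A|b]:
R2 <- R2 - (-1/6)*R1:  [     0   13/6  -13/6   13/2 ]
R3 <- R3 - (-4/3)*R1:  [     0  -23/3  -16/3     16 ]
R3 <- R3 - (-46/13)*R2:  [   0    0  -13   39 ]
Row echelon form:
[ 6    -5     -1  |    27 ]
[ 0  13/6  -13/6  |  13/2 ]
[ 0     0    -13  |    39 ]
Back-substitution:
z = (39) / -13 = -3
y = (13/2 - (-13/6)*(-3)) / (13/6) = 0
x = (27 - (-5)*(0) - (-1)*(-3)) / 6 = 4

(4, 0, -3)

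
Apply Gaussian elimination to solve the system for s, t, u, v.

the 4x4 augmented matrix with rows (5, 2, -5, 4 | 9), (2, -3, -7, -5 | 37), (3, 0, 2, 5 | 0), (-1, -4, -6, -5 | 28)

Forward elimination on [A|b]:
R2 <- R2 - (2/5)*R1:  [     0  -19/5     -5  -33/5  167/5 ]
R3 <- R3 - (3/5)*R1:  [     0   -6/5      5   13/5  -27/5 ]
R4 <- R4 - (-1/5)*R1:  [     0  -18/5     -7  -21/5  149/5 ]
R3 <- R3 - (6/19)*R2:  [       0        0   125/19    89/19  -303/19 ]
R4 <- R4 - (18/19)*R2:  [      0       0  -43/19   39/19  -35/19 ]
R4 <- R4 - (-43/125)*R3:  [        0         0         0   458/125  -916/125 ]
Row echelon form:
[ 5      2      -5        4  |         9 ]
[ 0  -19/5      -5    -33/5  |     167/5 ]
[ 0      0  125/19    89/19  |   -303/19 ]
[ 0      0       0  458/125  |  -916/125 ]
Back-substitution:
v = (-916/125) / (458/125) = -2
u = (-303/19 - (89/19)*(-2)) / (125/19) = -1
t = (167/5 - (-5)*(-1) - (-33/5)*(-2)) / (-19/5) = -4
s = (9 - (2)*(-4) - (-5)*(-1) - (4)*(-2)) / 5 = 4

(4, -4, -1, -2)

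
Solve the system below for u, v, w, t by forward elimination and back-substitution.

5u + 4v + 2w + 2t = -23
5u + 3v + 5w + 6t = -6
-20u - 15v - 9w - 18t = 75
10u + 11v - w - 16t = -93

(-3, -4, 3, 1)

Forward elimination on [A|b]:
R2 <- R2 - (1)*R1:  [  0  -1   3   4  17 ]
R3 <- R3 - (-4)*R1:  [   0    1   -1  -10  -17 ]
R4 <- R4 - (2)*R1:  [   0    3   -5  -20  -47 ]
R3 <- R3 - (-1)*R2:  [  0   0   2  -6   0 ]
R4 <- R4 - (-3)*R2:  [  0   0   4  -8   4 ]
R4 <- R4 - (2)*R3:  [ 0  0  0  4  4 ]
Row echelon form:
[ 5   4  2   2  |  -23 ]
[ 0  -1  3   4  |   17 ]
[ 0   0  2  -6  |    0 ]
[ 0   0  0   4  |    4 ]
Back-substitution:
t = (4) / 4 = 1
w = (0 - (-6)*(1)) / 2 = 3
v = (17 - (3)*(3) - (4)*(1)) / -1 = -4
u = (-23 - (4)*(-4) - (2)*(3) - (2)*(1)) / 5 = -3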